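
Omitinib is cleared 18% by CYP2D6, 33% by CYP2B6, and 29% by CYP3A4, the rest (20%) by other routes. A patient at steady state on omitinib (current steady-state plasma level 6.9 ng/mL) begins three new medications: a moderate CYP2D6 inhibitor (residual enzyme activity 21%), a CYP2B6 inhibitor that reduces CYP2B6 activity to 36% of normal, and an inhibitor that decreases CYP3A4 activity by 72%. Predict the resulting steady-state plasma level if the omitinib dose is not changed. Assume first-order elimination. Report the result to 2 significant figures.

The CYP2D6 pathway (18% of clearance) drops to 0.21× activity: 0.18 × 0.21 = 0.0378.
The CYP2B6 pathway (33% of clearance) drops to 0.36× activity: 0.33 × 0.36 = 0.1188.
The CYP3A4 pathway (29% of clearance) falls to 0.28× activity: 0.29 × 0.28 = 0.0812.
Non-CYP routes (20%) are unchanged.
CL_new/CL_old = 0.0378 + 0.1188 + 0.0812 + 0.2 = 0.4378.
New steady-state plasma level = 6.9 / 0.4378 = 16 ng/mL (concentration scales inversely with clearance).

16 ng/mL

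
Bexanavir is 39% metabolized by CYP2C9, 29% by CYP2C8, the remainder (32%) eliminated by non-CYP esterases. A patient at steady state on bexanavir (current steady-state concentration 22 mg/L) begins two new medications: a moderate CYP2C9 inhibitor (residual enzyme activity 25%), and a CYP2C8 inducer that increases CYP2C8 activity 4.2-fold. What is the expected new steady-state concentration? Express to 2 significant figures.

The CYP2C9 pathway (39% of clearance) drops to 0.25× activity: 0.39 × 0.25 = 0.0975.
The CYP2C8 pathway (29% of clearance) increases to 4.2× activity: 0.29 × 4.2 = 1.218.
The remaining 32% of clearance is unaffected.
New clearance relative to baseline: 0.0975 + 1.218 + 0.32 = 1.6355.
Dividing the baseline by the relative clearance: 22 / 1.6355 = 13 mg/L.

13 mg/L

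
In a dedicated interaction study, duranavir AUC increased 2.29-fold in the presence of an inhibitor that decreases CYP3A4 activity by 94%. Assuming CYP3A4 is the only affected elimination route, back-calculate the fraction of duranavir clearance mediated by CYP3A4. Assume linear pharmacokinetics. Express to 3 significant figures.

0.599

Let x = fm,CYP3A4. Because AUC ∝ 1/CL, relative clearance fell to 1/2.29 = 0.4367.
Setting x·0.06 + (1 − x) = 0.4367 and solving: x = (0.4367 − 1)/(0.06 − 1) = 0.599.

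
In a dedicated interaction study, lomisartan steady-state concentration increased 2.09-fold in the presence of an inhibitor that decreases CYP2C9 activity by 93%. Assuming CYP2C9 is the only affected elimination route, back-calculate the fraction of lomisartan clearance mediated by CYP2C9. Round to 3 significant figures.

0.561

Write x for the fraction cleared via CYP2C9. The observed steady-state concentration change means clearance fell to 1/2.09 = 0.4785 of baseline.
Only the CYP2C9 route changed, so 0.4785 = x·0.07 + (1 − x), giving x = 0.561.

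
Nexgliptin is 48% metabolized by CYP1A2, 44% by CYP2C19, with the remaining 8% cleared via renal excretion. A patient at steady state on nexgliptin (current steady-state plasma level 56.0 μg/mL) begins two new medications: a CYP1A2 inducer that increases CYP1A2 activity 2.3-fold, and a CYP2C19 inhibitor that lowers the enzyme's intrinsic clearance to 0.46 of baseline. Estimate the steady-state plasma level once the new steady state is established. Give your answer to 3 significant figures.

The CYP1A2 pathway (48% of clearance) increases to 2.3× activity: 0.48 × 2.3 = 1.104.
The CYP2C19 pathway (44% of clearance) is reduced to 0.46× activity: 0.44 × 0.46 = 0.2024.
The remaining 8% of clearance is unaffected.
Relative clearance = 1.104 + 0.2024 + 0.08 = 1.3864.
New steady-state plasma level = 56.0 / 1.3864 = 40.4 μg/mL (concentration scales inversely with clearance).

40.4 μg/mL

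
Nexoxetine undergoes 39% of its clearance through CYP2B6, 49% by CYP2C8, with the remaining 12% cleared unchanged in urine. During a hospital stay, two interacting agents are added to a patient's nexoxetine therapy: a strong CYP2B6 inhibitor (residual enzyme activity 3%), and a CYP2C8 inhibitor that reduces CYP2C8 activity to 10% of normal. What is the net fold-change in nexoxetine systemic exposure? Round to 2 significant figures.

The CYP2B6 pathway (39% of clearance) is reduced to 0.03× activity: 0.39 × 0.03 = 0.0117.
The CYP2C8 pathway (49% of clearance) is reduced to 0.1× activity: 0.49 × 0.1 = 0.049.
The remaining 12% of clearance is unaffected.
Relative clearance = 0.0117 + 0.049 + 0.12 = 0.1807.
Net systemic exposure ratio = 1 / 0.1807 = 5.5.

5.5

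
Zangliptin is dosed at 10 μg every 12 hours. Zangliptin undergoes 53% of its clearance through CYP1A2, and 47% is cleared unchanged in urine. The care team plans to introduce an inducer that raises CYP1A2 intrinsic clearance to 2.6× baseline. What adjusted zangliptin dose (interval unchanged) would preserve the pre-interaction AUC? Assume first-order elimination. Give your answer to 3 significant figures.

The CYP1A2 pathway (53% of clearance) is boosted to 2.6× activity: 0.53 × 2.6 = 1.378.
Non-CYP routes (47%) are unchanged.
CL_new/CL_old = 1.378 + 0.47 = 1.848.
Css,avg = (dose rate)/CL, so holding Css fixed requires dose ∝ CL: 10 × 1.848 = 18.5 μg.

18.5 μg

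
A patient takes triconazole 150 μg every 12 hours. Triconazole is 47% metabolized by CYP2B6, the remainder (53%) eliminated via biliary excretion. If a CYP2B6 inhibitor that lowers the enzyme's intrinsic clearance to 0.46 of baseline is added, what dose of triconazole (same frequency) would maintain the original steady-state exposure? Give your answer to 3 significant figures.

The CYP2B6 pathway (47% of clearance) is reduced to 0.46× activity: 0.47 × 0.46 = 0.2162.
Non-CYP routes (53%) are unchanged.
Relative clearance = 0.2162 + 0.53 = 0.7462.
Css,avg = (dose rate)/CL, so holding Css fixed requires dose ∝ CL: 150 × 0.7462 = 112 μg.

112 μg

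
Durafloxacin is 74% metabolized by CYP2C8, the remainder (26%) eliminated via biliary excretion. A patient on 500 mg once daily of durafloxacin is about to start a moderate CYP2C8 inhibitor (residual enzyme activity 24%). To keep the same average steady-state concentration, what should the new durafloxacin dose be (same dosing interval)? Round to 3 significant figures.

The CYP2C8 pathway (74% of clearance) drops to 0.24× activity: 0.74 × 0.24 = 0.1776.
The remaining 26% of clearance is unaffected.
Relative clearance = 0.1776 + 0.26 = 0.4376.
Exposure is unchanged when dose changes in proportion to clearance. New dose = 500 mg × 0.4376 = 219 mg.

219 mg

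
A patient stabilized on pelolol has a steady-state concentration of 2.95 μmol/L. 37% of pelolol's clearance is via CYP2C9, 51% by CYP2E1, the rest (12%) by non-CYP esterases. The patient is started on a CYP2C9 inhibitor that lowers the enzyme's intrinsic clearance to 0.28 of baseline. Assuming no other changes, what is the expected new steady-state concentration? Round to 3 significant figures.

4.02 μmol/L

The CYP2C9 pathway (37% of clearance) drops to 0.28× activity: 0.37 × 0.28 = 0.1036.
CYP2E1 (51%) and the residual 12% are unaffected.
CL_new/CL_old = 0.1036 + 0.51 + 0.12 = 0.7336.
Steady-state concentration ∝ 1/CL, so new value = 2.95 / 0.7336 = 4.02 μmol/L.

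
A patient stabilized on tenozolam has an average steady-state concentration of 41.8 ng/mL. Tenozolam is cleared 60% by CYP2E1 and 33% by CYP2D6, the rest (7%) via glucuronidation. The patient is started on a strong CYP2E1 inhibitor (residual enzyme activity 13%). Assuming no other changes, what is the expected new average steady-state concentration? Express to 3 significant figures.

The CYP2E1 pathway (60% of clearance) is reduced to 0.13× activity: 0.6 × 0.13 = 0.078.
CYP2D6 (33%) and the residual 7% are unaffected.
Relative clearance = 0.078 + 0.33 + 0.07 = 0.478.
New average steady-state concentration = baseline ÷ relative clearance = 41.8 / 0.478 = 87.4 ng/mL.

87.4 ng/mL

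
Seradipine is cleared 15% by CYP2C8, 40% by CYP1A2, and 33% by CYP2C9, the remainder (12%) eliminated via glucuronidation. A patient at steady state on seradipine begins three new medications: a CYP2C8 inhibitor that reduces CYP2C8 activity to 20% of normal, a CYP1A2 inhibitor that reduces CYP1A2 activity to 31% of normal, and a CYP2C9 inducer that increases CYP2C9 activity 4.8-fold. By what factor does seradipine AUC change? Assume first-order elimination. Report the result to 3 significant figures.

0.538

CYP2C8: 0.15 × 0.2 = 0.03
CYP1A2: 0.4 × 0.31 = 0.124
CYP2C9: 0.33 × 4.8 = 1.584
Other: 0.12 (unchanged)
New clearance relative to baseline: 0.03 + 0.124 + 1.584 + 0.12 = 1.858.
Net AUC ratio = 1 / 1.858 = 0.538.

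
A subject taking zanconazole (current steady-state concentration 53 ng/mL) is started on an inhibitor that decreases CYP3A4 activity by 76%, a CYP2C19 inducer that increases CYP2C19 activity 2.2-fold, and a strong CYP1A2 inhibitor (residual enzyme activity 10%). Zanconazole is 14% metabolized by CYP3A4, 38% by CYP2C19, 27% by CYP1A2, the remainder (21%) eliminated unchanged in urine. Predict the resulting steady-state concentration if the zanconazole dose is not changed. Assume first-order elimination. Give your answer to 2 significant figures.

CYP3A4: 0.14 × 0.24 = 0.0336
CYP2C19: 0.38 × 2.2 = 0.836
CYP1A2: 0.27 × 0.1 = 0.027
Other: 0.21 (unchanged)
Relative clearance = 0.0336 + 0.836 + 0.027 + 0.21 = 1.1066.
New steady-state concentration = 53 / 1.1066 = 48 ng/mL (concentration scales inversely with clearance).

48 ng/mL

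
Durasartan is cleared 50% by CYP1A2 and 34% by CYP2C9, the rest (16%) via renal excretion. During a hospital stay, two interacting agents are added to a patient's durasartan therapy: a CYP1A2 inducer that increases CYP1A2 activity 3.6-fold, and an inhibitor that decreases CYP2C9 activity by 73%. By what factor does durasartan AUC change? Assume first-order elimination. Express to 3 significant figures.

CYP1A2: 0.5 × 3.6 = 1.8
CYP2C9: 0.34 × 0.27 = 0.0918
Other: 0.16 (unchanged)
Relative clearance = 1.8 + 0.0918 + 0.16 = 2.0518.
AUC ∝ 1/CL: fold-change = 1 / 2.0518 = 0.487.

0.487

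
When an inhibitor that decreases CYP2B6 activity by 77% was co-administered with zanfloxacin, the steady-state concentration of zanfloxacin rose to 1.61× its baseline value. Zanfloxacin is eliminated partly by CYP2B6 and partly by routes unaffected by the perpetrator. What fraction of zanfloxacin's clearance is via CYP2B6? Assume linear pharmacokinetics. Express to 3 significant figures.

Call the CYP2B6 fraction fm. After the interaction, CL_new/CL_old = fm × 0.23 + (1 − fm).
Steady-state concentration ratio = 1 / (new CL fraction), so new CL fraction = 1 / 1.61 = 0.6211.
fm × 0.23 + 1 − fm = 0.6211  ⇒  fm × (0.23 − 1) = −0.3789  ⇒  fm = 0.492.

0.492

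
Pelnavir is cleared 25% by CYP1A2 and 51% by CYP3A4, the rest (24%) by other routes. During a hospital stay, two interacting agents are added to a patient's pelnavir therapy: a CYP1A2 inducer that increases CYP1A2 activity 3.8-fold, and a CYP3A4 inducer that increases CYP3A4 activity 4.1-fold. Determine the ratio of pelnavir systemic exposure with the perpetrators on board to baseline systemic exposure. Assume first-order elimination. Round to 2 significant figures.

The CYP1A2 pathway (25% of clearance) is boosted to 3.8× activity: 0.25 × 3.8 = 0.95.
The CYP3A4 pathway (51% of clearance) increases to 4.1× activity: 0.51 × 4.1 = 2.091.
The remaining 24% of clearance is unaffected.
CL_new/CL_old = 0.95 + 2.091 + 0.24 = 3.281.
Net systemic exposure ratio = 1 / 3.281 = 0.30.

0.30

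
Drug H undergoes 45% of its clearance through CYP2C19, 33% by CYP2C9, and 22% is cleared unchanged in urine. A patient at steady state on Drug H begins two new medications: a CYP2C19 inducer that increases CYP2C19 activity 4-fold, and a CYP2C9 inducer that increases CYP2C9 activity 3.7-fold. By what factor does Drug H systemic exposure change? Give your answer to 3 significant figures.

The CYP2C19 pathway (45% of clearance) rises to 4× activity: 0.45 × 4 = 1.8.
The CYP2C9 pathway (33% of clearance) is boosted to 3.7× activity: 0.33 × 3.7 = 1.221.
Non-CYP routes (22%) are unchanged.
Relative clearance = 1.8 + 1.221 + 0.22 = 3.241.
Systemic exposure ∝ 1/CL: fold-change = 1 / 3.241 = 0.309.

0.309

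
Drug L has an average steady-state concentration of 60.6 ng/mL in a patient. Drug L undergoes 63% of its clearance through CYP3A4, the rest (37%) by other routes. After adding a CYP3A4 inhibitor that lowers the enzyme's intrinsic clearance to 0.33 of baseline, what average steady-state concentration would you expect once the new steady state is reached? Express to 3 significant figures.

105 ng/mL

CYP3A4: 0.63 × 0.33 = 0.2079
Other: 0.37 (unchanged)
Relative clearance = 0.2079 + 0.37 = 0.5779.
With dosing unchanged, average steady-state concentration scales as 1/CL: 60.6 / 0.5779 = 105 ng/mL.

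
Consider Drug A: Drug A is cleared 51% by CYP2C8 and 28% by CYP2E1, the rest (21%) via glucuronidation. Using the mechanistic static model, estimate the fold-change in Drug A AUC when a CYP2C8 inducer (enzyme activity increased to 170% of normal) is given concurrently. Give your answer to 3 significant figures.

0.737

The CYP2C8 pathway (51% of clearance) increases to 1.7× activity: 0.51 × 1.7 = 0.867.
CYP2E1 (28%) and the residual 21% are unaffected.
CL_new/CL_old = 0.867 + 0.28 + 0.21 = 1.357.
Since AUC ∝ 1/CL, the ratio is 1 / 1.357 = 0.737.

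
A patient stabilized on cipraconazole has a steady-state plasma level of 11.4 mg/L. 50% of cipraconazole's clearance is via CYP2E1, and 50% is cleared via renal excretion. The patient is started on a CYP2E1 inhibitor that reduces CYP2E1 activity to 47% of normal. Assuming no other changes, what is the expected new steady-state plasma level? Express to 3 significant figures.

The CYP2E1 pathway (50% of clearance) falls to 0.47× activity: 0.5 × 0.47 = 0.235.
Non-CYP routes (50%) are unchanged.
New clearance relative to baseline: 0.235 + 0.5 = 0.735.
New steady-state plasma level = baseline ÷ relative clearance = 11.4 / 0.735 = 15.5 mg/L.

15.5 mg/L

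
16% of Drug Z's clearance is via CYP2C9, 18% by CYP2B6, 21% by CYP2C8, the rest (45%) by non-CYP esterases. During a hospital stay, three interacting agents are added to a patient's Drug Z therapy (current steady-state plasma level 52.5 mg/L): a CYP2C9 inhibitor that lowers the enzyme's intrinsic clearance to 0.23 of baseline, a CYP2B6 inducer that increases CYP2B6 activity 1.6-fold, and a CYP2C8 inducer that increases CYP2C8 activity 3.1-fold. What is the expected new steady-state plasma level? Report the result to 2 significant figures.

The CYP2C9 pathway (16% of clearance) is reduced to 0.23× activity: 0.16 × 0.23 = 0.0368.
The CYP2B6 pathway (18% of clearance) rises to 1.6× activity: 0.18 × 1.6 = 0.288.
The CYP2C8 pathway (21% of clearance) increases to 3.1× activity: 0.21 × 3.1 = 0.651.
The remaining 45% of clearance is unaffected.
New clearance relative to baseline: 0.0368 + 0.288 + 0.651 + 0.45 = 1.4258.
Dividing the baseline by the relative clearance: 52.5 / 1.4258 = 37 mg/L.

37 mg/L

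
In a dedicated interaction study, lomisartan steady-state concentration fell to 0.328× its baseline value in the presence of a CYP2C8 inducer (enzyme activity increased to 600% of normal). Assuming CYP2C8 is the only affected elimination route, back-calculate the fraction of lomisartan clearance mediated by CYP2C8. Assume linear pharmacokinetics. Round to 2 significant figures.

CL'/CL = 1 / 0.328 = 3.049
6·fm + (1 − fm) = 3.049
fm = (3.049 − 1) / (6 − 1) = 0.41

0.41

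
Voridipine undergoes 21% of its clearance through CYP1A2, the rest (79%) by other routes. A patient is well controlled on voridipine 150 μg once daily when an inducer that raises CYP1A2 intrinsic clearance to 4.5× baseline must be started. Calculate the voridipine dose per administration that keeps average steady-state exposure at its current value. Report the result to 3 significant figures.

260 μg

CYP1A2: 0.21 × 4.5 = 0.945
Other: 0.79 (unchanged)
Relative clearance = 0.945 + 0.79 = 1.735.
Css,avg = (dose rate)/CL, so holding Css fixed requires dose ∝ CL: 150 × 1.735 = 260 μg.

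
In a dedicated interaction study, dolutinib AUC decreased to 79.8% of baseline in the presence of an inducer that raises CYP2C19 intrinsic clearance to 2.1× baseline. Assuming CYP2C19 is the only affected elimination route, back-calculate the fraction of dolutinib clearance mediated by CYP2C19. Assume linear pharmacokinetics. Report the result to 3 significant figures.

0.230

Let fm be the CYP2C19 fraction. New clearance relative to baseline = fm × 2.1 + (1 − fm).
AUC ratio = 1 / (new CL fraction), so new CL fraction = 1 / 0.798 = 1.253.
fm × 2.1 + 1 − fm = 1.253  ⇒  fm × (2.1 − 1) = 0.2531  ⇒  fm = 0.230.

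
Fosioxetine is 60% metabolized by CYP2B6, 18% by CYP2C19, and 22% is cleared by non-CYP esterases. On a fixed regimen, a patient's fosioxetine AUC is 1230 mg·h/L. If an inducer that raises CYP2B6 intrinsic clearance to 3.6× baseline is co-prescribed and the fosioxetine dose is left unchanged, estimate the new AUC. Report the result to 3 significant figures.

480 mg·h/L

CYP2B6: 0.6 × 3.6 = 2.16
CYP2C19: 0.18 (unchanged)
Other: 0.22 (unchanged)
New clearance relative to baseline: 2.16 + 0.18 + 0.22 = 2.56.
With dosing unchanged, AUC scales as 1/CL: 1230 / 2.56 = 480 mg·h/L.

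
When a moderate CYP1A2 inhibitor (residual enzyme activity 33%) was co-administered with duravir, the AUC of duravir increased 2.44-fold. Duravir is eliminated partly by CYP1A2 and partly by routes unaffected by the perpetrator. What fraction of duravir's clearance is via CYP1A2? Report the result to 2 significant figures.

0.88

CL'/CL = 1 / 2.44 = 0.4098
0.33·fm + (1 − fm) = 0.4098
fm = (0.4098 − 1) / (0.33 − 1) = 0.88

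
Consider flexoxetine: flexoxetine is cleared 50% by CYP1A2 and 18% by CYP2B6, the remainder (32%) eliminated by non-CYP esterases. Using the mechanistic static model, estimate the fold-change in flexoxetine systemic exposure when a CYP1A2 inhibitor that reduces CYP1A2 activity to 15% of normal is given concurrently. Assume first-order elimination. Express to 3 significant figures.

1.74

The CYP1A2 pathway (50% of clearance) is reduced to 0.15× activity: 0.5 × 0.15 = 0.075.
CYP2B6 (18%) and the residual 32% are unaffected.
CL_new/CL_old = 0.075 + 0.18 + 0.32 = 0.575.
Systemic exposure ratio = CL_old/CL_new = 1 / 0.575 = 1.74.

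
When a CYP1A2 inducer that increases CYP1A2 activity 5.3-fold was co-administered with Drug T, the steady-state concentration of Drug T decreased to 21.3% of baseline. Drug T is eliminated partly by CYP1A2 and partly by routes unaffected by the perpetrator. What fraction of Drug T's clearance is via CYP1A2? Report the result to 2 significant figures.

Let x = fm,CYP1A2. Because steady-state concentration ∝ 1/CL, relative clearance rose to 1/0.213 = 4.695.
Setting x·5.3 + (1 − x) = 4.695 and solving: x = (4.695 − 1)/(5.3 − 1) = 0.86.

0.86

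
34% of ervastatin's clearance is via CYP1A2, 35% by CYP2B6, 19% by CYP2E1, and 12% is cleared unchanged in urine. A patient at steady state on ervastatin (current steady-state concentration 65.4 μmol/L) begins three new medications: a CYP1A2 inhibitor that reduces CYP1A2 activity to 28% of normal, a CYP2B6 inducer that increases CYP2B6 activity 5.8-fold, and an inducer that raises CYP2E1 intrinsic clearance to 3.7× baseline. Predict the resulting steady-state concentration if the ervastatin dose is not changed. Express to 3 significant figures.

22.2 μmol/L

CYP1A2: 0.34 × 0.28 = 0.0952
CYP2B6: 0.35 × 5.8 = 2.03
CYP2E1: 0.19 × 3.7 = 0.703
Other: 0.12 (unchanged)
Relative clearance = 0.0952 + 2.03 + 0.703 + 0.12 = 2.9482.
New steady-state concentration = 65.4 / 2.9482 = 22.2 μmol/L (concentration scales inversely with clearance).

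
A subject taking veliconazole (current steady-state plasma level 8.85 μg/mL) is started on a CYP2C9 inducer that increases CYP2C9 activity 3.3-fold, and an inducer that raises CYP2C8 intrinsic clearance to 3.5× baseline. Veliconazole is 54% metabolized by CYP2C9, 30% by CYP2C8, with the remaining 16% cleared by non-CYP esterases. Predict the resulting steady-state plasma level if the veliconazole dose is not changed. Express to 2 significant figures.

3.0 μg/mL

CYP2C9: 0.54 × 3.3 = 1.782
CYP2C8: 0.3 × 3.5 = 1.05
Other: 0.16 (unchanged)
New clearance relative to baseline: 1.782 + 1.05 + 0.16 = 2.992.
Dividing the baseline by the relative clearance: 8.85 / 2.992 = 3.0 μg/mL.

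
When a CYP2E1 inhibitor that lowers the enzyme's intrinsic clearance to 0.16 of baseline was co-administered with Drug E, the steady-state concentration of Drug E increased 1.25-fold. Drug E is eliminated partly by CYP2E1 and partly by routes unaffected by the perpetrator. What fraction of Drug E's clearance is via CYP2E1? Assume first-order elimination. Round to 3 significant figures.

CL'/CL = 1 / 1.25 = 0.8
0.16·fm + (1 − fm) = 0.8
fm = (0.8 − 1) / (0.16 − 1) = 0.238

0.238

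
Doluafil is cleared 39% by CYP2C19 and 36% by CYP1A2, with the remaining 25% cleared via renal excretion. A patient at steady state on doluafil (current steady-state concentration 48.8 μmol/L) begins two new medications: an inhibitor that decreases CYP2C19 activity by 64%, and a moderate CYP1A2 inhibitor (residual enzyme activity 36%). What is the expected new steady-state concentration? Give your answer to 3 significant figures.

CYP2C19: 0.39 × 0.36 = 0.1404
CYP1A2: 0.36 × 0.36 = 0.1296
Other: 0.25 (unchanged)
New clearance relative to baseline: 0.1404 + 0.1296 + 0.25 = 0.52.
New steady-state concentration = 48.8 / 0.52 = 93.8 μmol/L (concentration scales inversely with clearance).

93.8 μmol/L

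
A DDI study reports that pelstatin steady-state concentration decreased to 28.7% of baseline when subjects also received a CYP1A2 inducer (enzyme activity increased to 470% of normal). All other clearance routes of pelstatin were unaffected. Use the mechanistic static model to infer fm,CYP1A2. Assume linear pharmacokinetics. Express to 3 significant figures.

CL'/CL = 1 / 0.287 = 3.484
4.7·fm + (1 − fm) = 3.484
fm = (3.484 − 1) / (4.7 − 1) = 0.671

0.671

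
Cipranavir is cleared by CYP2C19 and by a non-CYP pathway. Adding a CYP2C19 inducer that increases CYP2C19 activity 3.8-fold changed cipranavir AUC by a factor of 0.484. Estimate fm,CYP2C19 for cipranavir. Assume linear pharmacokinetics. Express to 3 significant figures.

0.381

Let fm be the CYP2C19 fraction. New clearance relative to baseline = fm × 3.8 + (1 − fm).
AUC ratio = 1 / (new CL fraction), so new CL fraction = 1 / 0.484 = 2.066.
fm × 3.8 + 1 − fm = 2.066  ⇒  fm × (3.8 − 1) = 1.066  ⇒  fm = 0.381.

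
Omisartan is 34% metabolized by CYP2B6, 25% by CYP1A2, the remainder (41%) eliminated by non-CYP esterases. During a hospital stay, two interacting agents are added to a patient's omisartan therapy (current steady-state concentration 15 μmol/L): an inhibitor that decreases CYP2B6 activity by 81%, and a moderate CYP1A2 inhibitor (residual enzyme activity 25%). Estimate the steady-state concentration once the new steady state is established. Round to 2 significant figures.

28 μmol/L

The CYP2B6 pathway (34% of clearance) drops to 0.19× activity: 0.34 × 0.19 = 0.0646.
The CYP1A2 pathway (25% of clearance) drops to 0.25× activity: 0.25 × 0.25 = 0.0625.
The remaining 41% of clearance is unaffected.
CL_new/CL_old = 0.0646 + 0.0625 + 0.41 = 0.5371.
Dividing the baseline by the relative clearance: 15 / 0.5371 = 28 μmol/L.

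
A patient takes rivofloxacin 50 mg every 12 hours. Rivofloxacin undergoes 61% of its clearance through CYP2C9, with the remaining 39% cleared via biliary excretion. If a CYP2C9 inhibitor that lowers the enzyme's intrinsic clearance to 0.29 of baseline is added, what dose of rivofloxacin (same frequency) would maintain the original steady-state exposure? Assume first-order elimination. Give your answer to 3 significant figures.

28.3 mg

The CYP2C9 pathway (61% of clearance) falls to 0.29× activity: 0.61 × 0.29 = 0.1769.
The remaining 39% of clearance is unaffected.
New clearance relative to baseline: 0.1769 + 0.39 = 0.5669.
Exposure is unchanged when dose changes in proportion to clearance. New dose = 50 mg × 0.5669 = 28.3 mg.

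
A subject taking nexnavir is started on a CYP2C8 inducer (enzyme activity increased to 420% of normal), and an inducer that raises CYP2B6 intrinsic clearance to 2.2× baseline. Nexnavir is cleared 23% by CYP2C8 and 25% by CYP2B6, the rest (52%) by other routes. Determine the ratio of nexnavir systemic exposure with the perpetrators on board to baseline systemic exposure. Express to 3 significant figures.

0.491

CYP2C8: 0.23 × 4.2 = 0.966
CYP2B6: 0.25 × 2.2 = 0.55
Other: 0.52 (unchanged)
CL_new/CL_old = 0.966 + 0.55 + 0.52 = 2.036.
Systemic exposure ∝ 1/CL: fold-change = 1 / 2.036 = 0.491.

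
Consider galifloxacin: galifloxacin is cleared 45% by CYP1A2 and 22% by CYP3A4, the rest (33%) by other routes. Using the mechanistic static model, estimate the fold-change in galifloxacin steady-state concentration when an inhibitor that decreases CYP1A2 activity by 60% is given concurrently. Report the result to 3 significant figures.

The CYP1A2 pathway (45% of clearance) is reduced to 0.4× activity: 0.45 × 0.4 = 0.18.
CYP3A4 (22%) and the residual 33% are unaffected.
CL_new/CL_old = 0.18 + 0.22 + 0.33 = 0.73.
Steady-state concentration ratio = CL_old/CL_new = 1 / 0.73 = 1.37.

1.37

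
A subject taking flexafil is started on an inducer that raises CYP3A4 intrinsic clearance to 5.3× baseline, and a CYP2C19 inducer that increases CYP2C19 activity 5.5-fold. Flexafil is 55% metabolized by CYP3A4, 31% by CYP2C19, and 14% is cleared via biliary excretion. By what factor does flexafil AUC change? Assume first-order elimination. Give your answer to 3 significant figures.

0.210

CYP3A4: 0.55 × 5.3 = 2.915
CYP2C19: 0.31 × 5.5 = 1.705
Other: 0.14 (unchanged)
Relative clearance = 2.915 + 1.705 + 0.14 = 4.76.
Because AUC varies inversely with clearance, the combined effect is 1 / 4.76 = 0.210.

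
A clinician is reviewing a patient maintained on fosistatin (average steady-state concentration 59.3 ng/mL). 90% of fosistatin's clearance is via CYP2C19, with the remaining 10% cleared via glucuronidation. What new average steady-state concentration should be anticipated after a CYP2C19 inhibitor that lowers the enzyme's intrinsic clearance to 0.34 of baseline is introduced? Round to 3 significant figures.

The CYP2C19 pathway (90% of clearance) is reduced to 0.34× activity: 0.9 × 0.34 = 0.306.
Non-CYP routes (10%) are unchanged.
New clearance relative to baseline: 0.306 + 0.1 = 0.406.
With dosing unchanged, average steady-state concentration scales as 1/CL: 59.3 / 0.406 = 146 ng/mL.

146 ng/mL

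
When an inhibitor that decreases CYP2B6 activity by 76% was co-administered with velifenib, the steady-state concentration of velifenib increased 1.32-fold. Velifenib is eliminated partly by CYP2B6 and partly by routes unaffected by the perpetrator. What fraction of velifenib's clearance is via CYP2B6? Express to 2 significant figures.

0.32

CL'/CL = 1 / 1.32 = 0.7576
0.24·fm + (1 − fm) = 0.7576
fm = (0.7576 − 1) / (0.24 − 1) = 0.32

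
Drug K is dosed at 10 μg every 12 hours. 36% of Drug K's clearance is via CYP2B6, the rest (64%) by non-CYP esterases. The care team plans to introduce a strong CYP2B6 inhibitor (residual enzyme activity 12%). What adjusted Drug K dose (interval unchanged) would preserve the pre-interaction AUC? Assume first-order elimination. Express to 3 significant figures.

6.83 μg

The CYP2B6 pathway (36% of clearance) falls to 0.12× activity: 0.36 × 0.12 = 0.0432.
Non-CYP routes (64%) are unchanged.
CL_new/CL_old = 0.0432 + 0.64 = 0.6832.
Exposure is unchanged when dose changes in proportion to clearance. New dose = 10 μg × 0.6832 = 6.83 μg.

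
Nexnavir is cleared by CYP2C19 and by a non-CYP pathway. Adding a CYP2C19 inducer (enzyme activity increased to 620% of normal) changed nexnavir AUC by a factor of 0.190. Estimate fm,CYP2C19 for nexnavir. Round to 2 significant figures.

Let x = fm,CYP2C19. Because AUC ∝ 1/CL, relative clearance rose to 1/0.190 = 5.263.
Setting x·6.2 + (1 − x) = 5.263 and solving: x = (5.263 − 1)/(6.2 − 1) = 0.82.

0.82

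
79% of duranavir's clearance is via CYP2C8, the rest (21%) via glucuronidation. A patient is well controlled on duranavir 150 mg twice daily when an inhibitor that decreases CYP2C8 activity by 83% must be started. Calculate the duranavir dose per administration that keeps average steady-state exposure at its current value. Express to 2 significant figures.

52 mg

The CYP2C8 pathway (79% of clearance) drops to 0.17× activity: 0.79 × 0.17 = 0.1343.
Non-CYP routes (21%) are unchanged.
Relative clearance = 0.1343 + 0.21 = 0.3443.
Exposure is unchanged when dose changes in proportion to clearance. New dose = 150 mg × 0.3443 = 52 mg.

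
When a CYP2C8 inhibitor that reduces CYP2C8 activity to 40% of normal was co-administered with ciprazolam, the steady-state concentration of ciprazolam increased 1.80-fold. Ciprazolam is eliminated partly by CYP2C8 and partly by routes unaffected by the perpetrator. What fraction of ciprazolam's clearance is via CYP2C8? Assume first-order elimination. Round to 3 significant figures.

Let x = fm,CYP2C8. Because steady-state concentration ∝ 1/CL, relative clearance fell to 1/1.80 = 0.5556.
Setting x·0.4 + (1 − x) = 0.5556 and solving: x = (0.5556 − 1)/(0.4 − 1) = 0.741.

0.741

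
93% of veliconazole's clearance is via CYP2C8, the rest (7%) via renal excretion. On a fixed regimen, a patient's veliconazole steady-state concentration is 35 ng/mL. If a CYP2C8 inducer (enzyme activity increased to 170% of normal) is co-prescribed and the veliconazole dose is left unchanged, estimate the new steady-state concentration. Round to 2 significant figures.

21 ng/mL

The CYP2C8 pathway (93% of clearance) is boosted to 1.7× activity: 0.93 × 1.7 = 1.581.
The remaining 7% of clearance is unaffected.
Relative clearance = 1.581 + 0.07 = 1.651.
With dosing unchanged, steady-state concentration scales as 1/CL: 35 / 1.651 = 21 ng/mL.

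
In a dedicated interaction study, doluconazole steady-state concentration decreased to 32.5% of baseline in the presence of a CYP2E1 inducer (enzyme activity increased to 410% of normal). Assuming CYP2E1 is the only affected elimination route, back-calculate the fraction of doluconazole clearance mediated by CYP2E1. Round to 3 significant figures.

0.670

CL'/CL = 1 / 0.325 = 3.077
4.1·fm + (1 − fm) = 3.077
fm = (3.077 − 1) / (4.1 − 1) = 0.670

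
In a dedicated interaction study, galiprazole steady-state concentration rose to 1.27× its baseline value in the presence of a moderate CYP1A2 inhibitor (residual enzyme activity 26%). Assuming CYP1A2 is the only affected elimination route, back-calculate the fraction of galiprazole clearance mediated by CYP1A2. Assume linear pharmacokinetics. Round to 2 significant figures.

0.29

Call the CYP1A2 fraction fm. After the interaction, CL_new/CL_old = fm × 0.26 + (1 − fm).
Steady-state concentration ratio = 1 / (new CL fraction), so new CL fraction = 1 / 1.27 = 0.7874.
fm × 0.26 + 1 − fm = 0.7874  ⇒  fm × (0.26 − 1) = −0.2126  ⇒  fm = 0.29.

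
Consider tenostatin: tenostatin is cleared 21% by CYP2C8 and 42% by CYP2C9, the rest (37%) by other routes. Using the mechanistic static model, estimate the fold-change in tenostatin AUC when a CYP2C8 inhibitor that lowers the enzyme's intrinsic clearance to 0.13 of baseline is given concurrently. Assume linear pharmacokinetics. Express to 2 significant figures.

The CYP2C8 pathway (21% of clearance) falls to 0.13× activity: 0.21 × 0.13 = 0.0273.
CYP2C9 (42%) and the residual 37% are unaffected.
New clearance relative to baseline: 0.0273 + 0.42 + 0.37 = 0.8173.
Since AUC ∝ 1/CL, the ratio is 1 / 0.8173 = 1.2.

1.2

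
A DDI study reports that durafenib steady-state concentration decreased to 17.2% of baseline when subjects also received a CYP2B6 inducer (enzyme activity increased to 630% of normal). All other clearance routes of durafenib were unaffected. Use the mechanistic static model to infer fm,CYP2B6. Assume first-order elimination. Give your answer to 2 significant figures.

Let fm be the CYP2B6 fraction. New clearance relative to baseline = fm × 6.3 + (1 − fm).
Steady-state concentration ratio = 1 / (new CL fraction), so new CL fraction = 1 / 0.172 = 5.814.
fm × 6.3 + 1 − fm = 5.814  ⇒  fm × (6.3 − 1) = 4.814  ⇒  fm = 0.91.

0.91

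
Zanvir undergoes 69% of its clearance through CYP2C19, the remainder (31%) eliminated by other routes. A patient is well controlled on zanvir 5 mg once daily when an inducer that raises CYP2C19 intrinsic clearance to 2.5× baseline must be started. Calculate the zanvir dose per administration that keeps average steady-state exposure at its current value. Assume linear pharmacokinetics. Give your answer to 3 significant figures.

10.2 mg

The CYP2C19 pathway (69% of clearance) is boosted to 2.5× activity: 0.69 × 2.5 = 1.725.
Non-CYP routes (31%) are unchanged.
Relative clearance = 1.725 + 0.31 = 2.035.
Exposure is unchanged when dose changes in proportion to clearance. New dose = 5 mg × 2.035 = 10.2 mg.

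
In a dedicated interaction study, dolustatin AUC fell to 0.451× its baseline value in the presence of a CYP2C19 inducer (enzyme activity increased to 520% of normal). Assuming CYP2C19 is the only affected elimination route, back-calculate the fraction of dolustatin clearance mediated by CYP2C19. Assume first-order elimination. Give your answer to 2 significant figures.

CL'/CL = 1 / 0.451 = 2.217
5.2·fm + (1 − fm) = 2.217
fm = (2.217 − 1) / (5.2 − 1) = 0.29

0.29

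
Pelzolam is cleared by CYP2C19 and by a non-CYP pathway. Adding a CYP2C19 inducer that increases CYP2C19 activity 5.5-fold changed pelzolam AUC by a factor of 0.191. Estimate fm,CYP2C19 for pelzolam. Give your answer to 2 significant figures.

Write x for the fraction cleared via CYP2C19. The observed AUC change means clearance rose to 1/0.191 = 5.236 of baseline.
Only the CYP2C19 route changed, so 5.236 = x·5.5 + (1 − x), giving x = 0.94.

0.94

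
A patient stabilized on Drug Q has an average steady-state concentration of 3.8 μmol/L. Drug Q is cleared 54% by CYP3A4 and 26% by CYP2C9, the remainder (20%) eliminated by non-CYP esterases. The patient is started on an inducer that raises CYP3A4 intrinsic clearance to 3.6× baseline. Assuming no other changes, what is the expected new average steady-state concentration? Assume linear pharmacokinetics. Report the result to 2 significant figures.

The CYP3A4 pathway (54% of clearance) increases to 3.6× activity: 0.54 × 3.6 = 1.944.
CYP2C9 (26%) and the residual 20% are unaffected.
Relative clearance = 1.944 + 0.26 + 0.2 = 2.404.
With dosing unchanged, average steady-state concentration scales as 1/CL: 3.8 / 2.404 = 1.6 μmol/L.

1.6 μmol/L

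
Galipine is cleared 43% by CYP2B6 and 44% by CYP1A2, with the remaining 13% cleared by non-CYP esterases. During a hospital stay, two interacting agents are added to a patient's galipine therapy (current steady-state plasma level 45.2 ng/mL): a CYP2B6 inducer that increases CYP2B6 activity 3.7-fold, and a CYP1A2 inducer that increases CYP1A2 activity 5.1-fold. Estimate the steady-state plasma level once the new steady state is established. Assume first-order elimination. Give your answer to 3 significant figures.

11.4 ng/mL

The CYP2B6 pathway (43% of clearance) rises to 3.7× activity: 0.43 × 3.7 = 1.591.
The CYP1A2 pathway (44% of clearance) is boosted to 5.1× activity: 0.44 × 5.1 = 2.244.
Non-CYP routes (13%) are unchanged.
New clearance relative to baseline: 1.591 + 2.244 + 0.13 = 3.965.
Steady-state plasma level ∝ 1/CL: new value = 45.2 / 3.965 = 11.4 ng/mL.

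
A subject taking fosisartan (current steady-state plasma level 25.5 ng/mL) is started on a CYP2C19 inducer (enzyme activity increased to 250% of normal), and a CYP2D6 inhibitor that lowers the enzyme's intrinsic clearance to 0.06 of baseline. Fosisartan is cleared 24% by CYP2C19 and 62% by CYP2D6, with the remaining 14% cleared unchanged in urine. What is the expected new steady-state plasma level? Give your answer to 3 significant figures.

The CYP2C19 pathway (24% of clearance) increases to 2.5× activity: 0.24 × 2.5 = 0.6.
The CYP2D6 pathway (62% of clearance) is reduced to 0.06× activity: 0.62 × 0.06 = 0.0372.
The remaining 14% of clearance is unaffected.
Relative clearance = 0.6 + 0.0372 + 0.14 = 0.7772.
Steady-state plasma level ∝ 1/CL: new value = 25.5 / 0.7772 = 32.8 ng/mL.

32.8 ng/mL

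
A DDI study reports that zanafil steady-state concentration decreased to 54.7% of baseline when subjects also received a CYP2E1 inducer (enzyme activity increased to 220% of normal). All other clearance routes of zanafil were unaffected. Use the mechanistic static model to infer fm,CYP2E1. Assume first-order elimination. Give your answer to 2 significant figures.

0.69

Let x = fm,CYP2E1. Because steady-state concentration ∝ 1/CL, relative clearance rose to 1/0.547 = 1.828.
Only the CYP2E1 route changed, so 1.828 = x·2.2 + (1 − x), giving x = 0.69.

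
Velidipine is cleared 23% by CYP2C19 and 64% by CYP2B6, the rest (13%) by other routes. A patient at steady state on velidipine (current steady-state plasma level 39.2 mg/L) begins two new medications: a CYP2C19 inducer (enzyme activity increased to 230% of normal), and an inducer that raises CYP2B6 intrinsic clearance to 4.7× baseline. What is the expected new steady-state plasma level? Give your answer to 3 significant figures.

CYP2C19: 0.23 × 2.3 = 0.529
CYP2B6: 0.64 × 4.7 = 3.008
Other: 0.13 (unchanged)
CL_new/CL_old = 0.529 + 3.008 + 0.13 = 3.667.
New steady-state plasma level = 39.2 / 3.667 = 10.7 mg/L (concentration scales inversely with clearance).

10.7 mg/L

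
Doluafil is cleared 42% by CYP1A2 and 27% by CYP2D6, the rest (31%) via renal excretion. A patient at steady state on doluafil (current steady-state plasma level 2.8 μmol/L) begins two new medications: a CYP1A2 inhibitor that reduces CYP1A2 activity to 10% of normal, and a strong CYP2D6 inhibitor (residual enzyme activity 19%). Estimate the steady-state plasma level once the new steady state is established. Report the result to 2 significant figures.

6.9 μmol/L

The CYP1A2 pathway (42% of clearance) falls to 0.1× activity: 0.42 × 0.1 = 0.042.
The CYP2D6 pathway (27% of clearance) is reduced to 0.19× activity: 0.27 × 0.19 = 0.0513.
Non-CYP routes (31%) are unchanged.
CL_new/CL_old = 0.042 + 0.0513 + 0.31 = 0.4033.
Dividing the baseline by the relative clearance: 2.8 / 0.4033 = 6.9 μmol/L.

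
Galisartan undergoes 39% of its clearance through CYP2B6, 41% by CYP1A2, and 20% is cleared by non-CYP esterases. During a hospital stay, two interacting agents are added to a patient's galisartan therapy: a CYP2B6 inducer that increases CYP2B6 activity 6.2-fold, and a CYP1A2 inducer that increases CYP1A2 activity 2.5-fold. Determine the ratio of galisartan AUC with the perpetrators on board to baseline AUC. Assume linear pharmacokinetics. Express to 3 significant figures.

0.274

The CYP2B6 pathway (39% of clearance) rises to 6.2× activity: 0.39 × 6.2 = 2.418.
The CYP1A2 pathway (41% of clearance) is boosted to 2.5× activity: 0.41 × 2.5 = 1.025.
Non-CYP routes (20%) are unchanged.
CL_new/CL_old = 2.418 + 1.025 + 0.2 = 3.643.
Net AUC ratio = 1 / 3.643 = 0.274.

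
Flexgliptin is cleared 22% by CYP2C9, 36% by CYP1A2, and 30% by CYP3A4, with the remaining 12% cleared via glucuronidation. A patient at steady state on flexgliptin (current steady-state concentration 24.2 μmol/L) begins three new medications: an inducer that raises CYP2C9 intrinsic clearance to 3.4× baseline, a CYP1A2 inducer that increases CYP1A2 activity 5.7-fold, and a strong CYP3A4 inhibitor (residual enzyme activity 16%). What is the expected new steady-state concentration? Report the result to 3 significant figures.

The CYP2C9 pathway (22% of clearance) increases to 3.4× activity: 0.22 × 3.4 = 0.748.
The CYP1A2 pathway (36% of clearance) rises to 5.7× activity: 0.36 × 5.7 = 2.052.
The CYP3A4 pathway (30% of clearance) falls to 0.16× activity: 0.3 × 0.16 = 0.048.
Non-CYP routes (12%) are unchanged.
Relative clearance = 0.748 + 2.052 + 0.048 + 0.12 = 2.968.
Steady-state concentration ∝ 1/CL: new value = 24.2 / 2.968 = 8.15 μmol/L.

8.15 μmol/L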